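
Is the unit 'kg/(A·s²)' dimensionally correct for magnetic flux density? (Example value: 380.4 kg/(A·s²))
Yes

magnetic flux density has SI base units: kg / (A * s^2)
kg/(A·s²) reduces to the same SI base units, so it is a valid unit for magnetic flux density.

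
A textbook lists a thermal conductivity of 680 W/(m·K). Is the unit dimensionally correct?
Yes

thermal conductivity has SI base units: kg * m / (s^3 * K)
W/(m·K) reduces to the same SI base units, so it is a valid unit for thermal conductivity.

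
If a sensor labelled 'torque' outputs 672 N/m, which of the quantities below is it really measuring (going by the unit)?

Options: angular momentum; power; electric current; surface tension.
surface tension

torque should have units dimensionally equivalent to kg * m^2 / s^2 (e.g. N·m).
The given unit 'N/m' reduces to kg / s^2. Of the listed options, that is the dimensionality of surface tension.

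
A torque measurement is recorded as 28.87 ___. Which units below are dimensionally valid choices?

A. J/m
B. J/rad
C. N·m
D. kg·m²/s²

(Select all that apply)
B, C, D

torque has SI base units: kg * m^2 / s^2

Checking each option against kg * m^2 / s^2:
  A. J/m: ✗ does not match
  B. J/rad: ✓ matches
  C. N·m: ✓ matches
  D. kg·m²/s²: ✓ matches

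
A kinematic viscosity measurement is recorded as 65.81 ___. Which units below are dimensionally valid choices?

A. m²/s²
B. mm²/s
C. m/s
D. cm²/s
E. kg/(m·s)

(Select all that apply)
B, D

kinematic viscosity has SI base units: m^2 / s

Checking each option against m^2 / s:
  A. m²/s²: ✗ does not match
  B. mm²/s: ✓ matches
  C. m/s: ✗ does not match
  D. cm²/s: ✓ matches
  E. kg/(m·s): ✗ does not match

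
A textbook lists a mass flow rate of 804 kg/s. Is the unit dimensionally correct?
Yes

mass flow rate has SI base units: kg / s
kg/s reduces to the same SI base units, so it is a valid unit for mass flow rate.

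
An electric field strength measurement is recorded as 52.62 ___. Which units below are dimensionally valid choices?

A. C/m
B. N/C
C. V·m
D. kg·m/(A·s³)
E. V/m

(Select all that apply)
B, D, E

electric field strength has SI base units: kg * m / (A * s^3)

Checking each option against kg * m / (A * s^3):
  A. C/m: ✗ does not match
  B. N/C: ✓ matches
  C. V·m: ✗ does not match
  D. kg·m/(A·s³): ✓ matches
  E. V/m: ✓ matches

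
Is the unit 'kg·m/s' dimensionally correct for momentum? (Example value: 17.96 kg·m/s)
Yes

momentum has SI base units: kg * m / s
kg·m/s reduces to the same SI base units, so it is a valid unit for momentum.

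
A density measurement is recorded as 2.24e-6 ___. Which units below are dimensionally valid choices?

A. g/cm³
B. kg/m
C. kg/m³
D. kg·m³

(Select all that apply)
A, C

density has SI base units: kg / m^3

Checking each option against kg / m^3:
  A. g/cm³: ✓ matches
  B. kg/m: ✗ does not match
  C. kg/m³: ✓ matches
  D. kg·m³: ✗ does not match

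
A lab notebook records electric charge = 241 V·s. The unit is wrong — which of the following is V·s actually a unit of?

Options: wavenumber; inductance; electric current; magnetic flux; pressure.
magnetic flux

electric charge should have units dimensionally equivalent to A * s (e.g. C).
The given unit 'V·s' reduces to kg * m^2 / (A * s^2). Of the listed options, that is the dimensionality of magnetic flux.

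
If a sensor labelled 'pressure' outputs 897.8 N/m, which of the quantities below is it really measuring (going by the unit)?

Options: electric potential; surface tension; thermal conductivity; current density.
surface tension

pressure should have units dimensionally equivalent to kg / (m * s^2) (e.g. Pa).
The given unit 'N/m' reduces to kg / s^2. Of the listed options, that is the dimensionality of surface tension.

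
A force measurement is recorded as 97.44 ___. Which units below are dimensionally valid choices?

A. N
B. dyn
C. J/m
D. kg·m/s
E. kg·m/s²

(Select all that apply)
A, B, C, E

force has SI base units: kg * m / s^2

Checking each option against kg * m / s^2:
  A. N: ✓ matches
  B. dyn: ✓ matches
  C. J/m: ✓ matches
  D. kg·m/s: ✗ does not match
  E. kg·m/s²: ✓ matches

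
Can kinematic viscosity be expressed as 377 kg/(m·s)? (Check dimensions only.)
No

kinematic viscosity has SI base units: m^2 / s
kg/(m·s) does NOT reduce to m^2 / s; a valid unit for kinematic viscosity would be e.g. m²/s.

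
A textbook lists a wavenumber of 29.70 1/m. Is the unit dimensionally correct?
Yes

wavenumber has SI base units: 1 / m
1/m reduces to the same SI base units, so it is a valid unit for wavenumber.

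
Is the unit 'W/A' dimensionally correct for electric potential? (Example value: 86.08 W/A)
Yes

electric potential has SI base units: kg * m^2 / (A * s^3)
W/A reduces to the same SI base units, so it is a valid unit for electric potential.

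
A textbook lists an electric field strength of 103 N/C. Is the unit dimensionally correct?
Yes

electric field strength has SI base units: kg * m / (A * s^3)
N/C reduces to the same SI base units, so it is a valid unit for electric field strength.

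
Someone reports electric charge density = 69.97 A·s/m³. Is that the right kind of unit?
Yes

electric charge density has SI base units: A * s / m^3
A·s/m³ reduces to the same SI base units, so it is a valid unit for electric charge density.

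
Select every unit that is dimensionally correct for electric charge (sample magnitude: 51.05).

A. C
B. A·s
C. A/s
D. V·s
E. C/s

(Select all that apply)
A, B

electric charge has SI base units: A * s

Checking each option against A * s:
  A. C: ✓ matches
  B. A·s: ✓ matches
  C. A/s: ✗ does not match
  D. V·s: ✗ does not match
  E. C/s: ✗ does not match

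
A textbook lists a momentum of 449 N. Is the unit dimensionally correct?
No

momentum has SI base units: kg * m / s
N does NOT reduce to kg * m / s; a valid unit for momentum would be e.g. kg·m/s.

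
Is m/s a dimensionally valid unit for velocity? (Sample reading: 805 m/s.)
Yes

velocity has SI base units: m / s
m/s reduces to the same SI base units, so it is a valid unit for velocity.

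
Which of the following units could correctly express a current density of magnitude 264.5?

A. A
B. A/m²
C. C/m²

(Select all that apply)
B

current density has SI base units: A / m^2

Checking each option against A / m^2:
  A. A: ✗ does not match
  B. A/m²: ✓ matches
  C. C/m²: ✗ does not match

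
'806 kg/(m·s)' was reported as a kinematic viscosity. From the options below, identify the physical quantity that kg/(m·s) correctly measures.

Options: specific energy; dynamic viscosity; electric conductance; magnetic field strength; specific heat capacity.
dynamic viscosity

kinematic viscosity should have units dimensionally equivalent to m^2 / s (e.g. m²/s).
The given unit 'kg/(m·s)' reduces to kg / (m * s). Of the listed options, that is the dimensionality of dynamic viscosity.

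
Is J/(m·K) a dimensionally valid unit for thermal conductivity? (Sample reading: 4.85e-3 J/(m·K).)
No

thermal conductivity has SI base units: kg * m / (s^3 * K)
J/(m·K) does NOT reduce to kg * m / (s^3 * K); a valid unit for thermal conductivity would be e.g. W/(m·K).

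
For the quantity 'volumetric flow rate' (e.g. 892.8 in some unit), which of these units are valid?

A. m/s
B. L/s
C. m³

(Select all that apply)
B

volumetric flow rate has SI base units: m^3 / s

Checking each option against m^3 / s:
  A. m/s: ✗ does not match
  B. L/s: ✓ matches
  C. m³: ✗ does not match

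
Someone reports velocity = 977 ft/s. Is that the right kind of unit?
Yes

velocity has SI base units: m / s
ft/s reduces to the same SI base units, so it is a valid unit for velocity.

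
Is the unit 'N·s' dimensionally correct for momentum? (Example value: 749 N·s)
Yes

momentum has SI base units: kg * m / s
N·s reduces to the same SI base units, so it is a valid unit for momentum.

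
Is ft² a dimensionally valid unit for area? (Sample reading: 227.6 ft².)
Yes

area has SI base units: m^2
ft² reduces to the same SI base units, so it is a valid unit for area.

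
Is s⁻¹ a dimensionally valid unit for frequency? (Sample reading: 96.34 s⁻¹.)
Yes

frequency has SI base units: 1 / s
s⁻¹ reduces to the same SI base units, so it is a valid unit for frequency.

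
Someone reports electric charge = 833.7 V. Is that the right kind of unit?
No

electric charge has SI base units: A * s
V does NOT reduce to A * s; a valid unit for electric charge would be e.g. C.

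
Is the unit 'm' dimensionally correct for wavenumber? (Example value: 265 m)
No

wavenumber has SI base units: 1 / m
m does NOT reduce to 1 / m; a valid unit for wavenumber would be e.g. 1/m.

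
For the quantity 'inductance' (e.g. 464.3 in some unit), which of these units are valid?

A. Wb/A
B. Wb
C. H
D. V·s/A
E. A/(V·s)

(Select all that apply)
A, C, D

inductance has SI base units: kg * m^2 / (A^2 * s^2)

Checking each option against kg * m^2 / (A^2 * s^2):
  A. Wb/A: ✓ matches
  B. Wb: ✗ does not match
  C. H: ✓ matches
  D. V·s/A: ✓ matches
  E. A/(V·s): ✗ does not match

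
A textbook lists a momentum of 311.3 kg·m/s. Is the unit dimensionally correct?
Yes

momentum has SI base units: kg * m / s
kg·m/s reduces to the same SI base units, so it is a valid unit for momentum.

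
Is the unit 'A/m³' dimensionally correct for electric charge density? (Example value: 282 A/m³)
No

electric charge density has SI base units: A * s / m^3
A/m³ does NOT reduce to A * s / m^3; a valid unit for electric charge density would be e.g. C/m³.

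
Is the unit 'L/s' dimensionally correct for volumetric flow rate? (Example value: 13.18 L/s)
Yes

volumetric flow rate has SI base units: m^3 / s
L/s reduces to the same SI base units, so it is a valid unit for volumetric flow rate.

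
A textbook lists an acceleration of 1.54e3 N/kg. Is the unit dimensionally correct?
Yes

acceleration has SI base units: m / s^2
N/kg reduces to the same SI base units, so it is a valid unit for acceleration.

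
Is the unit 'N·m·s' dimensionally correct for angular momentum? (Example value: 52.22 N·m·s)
Yes

angular momentum has SI base units: kg * m^2 / s
N·m·s reduces to the same SI base units, so it is a valid unit for angular momentum.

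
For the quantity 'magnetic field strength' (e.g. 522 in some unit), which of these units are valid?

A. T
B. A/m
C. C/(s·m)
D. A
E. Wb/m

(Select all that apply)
B, C

magnetic field strength has SI base units: A / m

Checking each option against A / m:
  A. T: ✗ does not match
  B. A/m: ✓ matches
  C. C/(s·m): ✓ matches
  D. A: ✗ does not match
  E. Wb/m: ✗ does not match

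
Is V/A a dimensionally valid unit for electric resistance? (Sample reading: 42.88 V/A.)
Yes

electric resistance has SI base units: kg * m^2 / (A^2 * s^3)
V/A reduces to the same SI base units, so it is a valid unit for electric resistance.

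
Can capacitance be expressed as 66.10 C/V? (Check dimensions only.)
Yes

capacitance has SI base units: A^2 * s^4 / (kg * m^2)
C/V reduces to the same SI base units, so it is a valid unit for capacitance.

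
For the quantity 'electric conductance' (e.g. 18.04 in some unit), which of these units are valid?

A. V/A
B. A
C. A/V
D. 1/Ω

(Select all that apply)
C, D

electric conductance has SI base units: A^2 * s^3 / (kg * m^2)

Checking each option against A^2 * s^3 / (kg * m^2):
  A. V/A: ✗ does not match
  B. A: ✗ does not match
  C. A/V: ✓ matches
  D. 1/Ω: ✓ matches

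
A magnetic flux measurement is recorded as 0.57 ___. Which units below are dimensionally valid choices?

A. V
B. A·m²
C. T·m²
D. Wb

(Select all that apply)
C, D

magnetic flux has SI base units: kg * m^2 / (A * s^2)

Checking each option against kg * m^2 / (A * s^2):
  A. V: ✗ does not match
  B. A·m²: ✗ does not match
  C. T·m²: ✓ matches
  D. Wb: ✓ matches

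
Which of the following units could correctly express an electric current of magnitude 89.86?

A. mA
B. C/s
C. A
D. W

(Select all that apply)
A, B, C

electric current has SI base units: A

Checking each option against A:
  A. mA: ✓ matches
  B. C/s: ✓ matches
  C. A: ✓ matches
  D. W: ✗ does not match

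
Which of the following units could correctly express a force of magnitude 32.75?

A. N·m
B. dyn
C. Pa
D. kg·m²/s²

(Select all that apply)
B

force has SI base units: kg * m / s^2

Checking each option against kg * m / s^2:
  A. N·m: ✗ does not match
  B. dyn: ✓ matches
  C. Pa: ✗ does not match
  D. kg·m²/s²: ✗ does not match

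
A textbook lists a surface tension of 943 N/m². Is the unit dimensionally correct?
No

surface tension has SI base units: kg / s^2
N/m² does NOT reduce to kg / s^2; a valid unit for surface tension would be e.g. N/m.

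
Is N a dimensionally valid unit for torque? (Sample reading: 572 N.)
No

torque has SI base units: kg * m^2 / s^2
N does NOT reduce to kg * m^2 / s^2; a valid unit for torque would be e.g. N·m.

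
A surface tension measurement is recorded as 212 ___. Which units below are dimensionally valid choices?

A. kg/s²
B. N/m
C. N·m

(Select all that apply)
A, B

surface tension has SI base units: kg / s^2

Checking each option against kg / s^2:
  A. kg/s²: ✓ matches
  B. N/m: ✓ matches
  C. N·m: ✗ does not match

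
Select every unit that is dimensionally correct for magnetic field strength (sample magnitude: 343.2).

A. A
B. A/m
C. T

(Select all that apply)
B

magnetic field strength has SI base units: A / m

Checking each option against A / m:
  A. A: ✗ does not match
  B. A/m: ✓ matches
  C. T: ✗ does not match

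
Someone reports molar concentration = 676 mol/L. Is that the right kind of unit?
Yes

molar concentration has SI base units: mol / m^3
mol/L reduces to the same SI base units, so it is a valid unit for molar concentration.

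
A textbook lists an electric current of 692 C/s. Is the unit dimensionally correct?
Yes

electric current has SI base units: A
C/s reduces to the same SI base units, so it is a valid unit for electric current.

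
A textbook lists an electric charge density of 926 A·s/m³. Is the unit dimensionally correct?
Yes

electric charge density has SI base units: A * s / m^3
A·s/m³ reduces to the same SI base units, so it is a valid unit for electric charge density.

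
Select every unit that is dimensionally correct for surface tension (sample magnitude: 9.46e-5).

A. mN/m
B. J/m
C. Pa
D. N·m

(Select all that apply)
A

surface tension has SI base units: kg / s^2

Checking each option against kg / s^2:
  A. mN/m: ✓ matches
  B. J/m: ✗ does not match
  C. Pa: ✗ does not match
  D. N·m: ✗ does not match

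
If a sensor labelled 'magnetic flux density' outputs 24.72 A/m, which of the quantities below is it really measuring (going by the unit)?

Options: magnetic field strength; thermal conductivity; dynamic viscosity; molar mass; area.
magnetic field strength

magnetic flux density should have units dimensionally equivalent to kg / (A * s^2) (e.g. T).
The given unit 'A/m' reduces to A / m. Of the listed options, that is the dimensionality of magnetic field strength.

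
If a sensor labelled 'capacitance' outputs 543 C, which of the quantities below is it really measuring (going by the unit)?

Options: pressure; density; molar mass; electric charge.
electric charge

capacitance should have units dimensionally equivalent to A^2 * s^4 / (kg * m^2) (e.g. F).
The given unit 'C' reduces to A * s. Of the listed options, that is the dimensionality of electric charge.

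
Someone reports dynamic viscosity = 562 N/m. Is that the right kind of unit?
No

dynamic viscosity has SI base units: kg / (m * s)
N/m does NOT reduce to kg / (m * s); a valid unit for dynamic viscosity would be e.g. Pa·s.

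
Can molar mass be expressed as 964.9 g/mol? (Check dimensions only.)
Yes

molar mass has SI base units: kg / mol
g/mol reduces to the same SI base units, so it is a valid unit for molar mass.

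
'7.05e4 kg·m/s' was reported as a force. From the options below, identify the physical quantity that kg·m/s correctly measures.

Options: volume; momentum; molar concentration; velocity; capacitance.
momentum

force should have units dimensionally equivalent to kg * m / s^2 (e.g. N).
The given unit 'kg·m/s' reduces to kg * m / s. Of the listed options, that is the dimensionality of momentum.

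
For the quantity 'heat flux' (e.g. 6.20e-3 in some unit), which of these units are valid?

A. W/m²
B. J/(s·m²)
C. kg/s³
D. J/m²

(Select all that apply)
A, B, C

heat flux has SI base units: kg / s^3

Checking each option against kg / s^3:
  A. W/m²: ✓ matches
  B. J/(s·m²): ✓ matches
  C. kg/s³: ✓ matches
  D. J/m²: ✗ does not match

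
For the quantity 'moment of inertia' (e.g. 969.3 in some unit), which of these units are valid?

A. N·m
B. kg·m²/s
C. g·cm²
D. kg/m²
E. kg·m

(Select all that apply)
C

moment of inertia has SI base units: kg * m^2

Checking each option against kg * m^2:
  A. N·m: ✗ does not match
  B. kg·m²/s: ✗ does not match
  C. g·cm²: ✓ matches
  D. kg/m²: ✗ does not match
  E. kg·m: ✗ does not match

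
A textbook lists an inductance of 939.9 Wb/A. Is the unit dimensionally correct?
Yes

inductance has SI base units: kg * m^2 / (A^2 * s^2)
Wb/A reduces to the same SI base units, so it is a valid unit for inductance.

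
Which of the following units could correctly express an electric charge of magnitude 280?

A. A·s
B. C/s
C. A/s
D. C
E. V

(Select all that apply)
A, D

electric charge has SI base units: A * s

Checking each option against A * s:
  A. A·s: ✓ matches
  B. C/s: ✗ does not match
  C. A/s: ✗ does not match
  D. C: ✓ matches
  E. V: ✗ does not match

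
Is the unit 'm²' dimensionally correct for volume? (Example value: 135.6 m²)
No

volume has SI base units: m^3
m² does NOT reduce to m^3; a valid unit for volume would be e.g. m³.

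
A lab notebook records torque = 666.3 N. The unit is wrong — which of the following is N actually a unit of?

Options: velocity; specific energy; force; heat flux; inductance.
force

torque should have units dimensionally equivalent to kg * m^2 / s^2 (e.g. N·m).
The given unit 'N' reduces to kg * m / s^2. Of the listed options, that is the dimensionality of force.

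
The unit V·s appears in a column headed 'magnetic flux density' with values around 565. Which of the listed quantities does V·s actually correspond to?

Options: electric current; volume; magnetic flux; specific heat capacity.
magnetic flux

magnetic flux density should have units dimensionally equivalent to kg / (A * s^2) (e.g. T).
The given unit 'V·s' reduces to kg * m^2 / (A * s^2). Of the listed options, that is the dimensionality of magnetic flux.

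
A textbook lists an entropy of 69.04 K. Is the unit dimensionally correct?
No

entropy has SI base units: kg * m^2 / (s^2 * K)
K does NOT reduce to kg * m^2 / (s^2 * K); a valid unit for entropy would be e.g. J/K.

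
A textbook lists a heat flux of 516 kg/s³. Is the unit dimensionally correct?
Yes

heat flux has SI base units: kg / s^3
kg/s³ reduces to the same SI base units, so it is a valid unit for heat flux.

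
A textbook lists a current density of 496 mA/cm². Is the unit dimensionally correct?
Yes

current density has SI base units: A / m^2
mA/cm² reduces to the same SI base units, so it is a valid unit for current density.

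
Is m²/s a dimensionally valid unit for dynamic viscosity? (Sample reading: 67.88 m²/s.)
No

dynamic viscosity has SI base units: kg / (m * s)
m²/s does NOT reduce to kg / (m * s); a valid unit for dynamic viscosity would be e.g. Pa·s.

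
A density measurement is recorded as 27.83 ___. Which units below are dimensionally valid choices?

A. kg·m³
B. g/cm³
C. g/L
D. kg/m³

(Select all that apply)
B, C, D

density has SI base units: kg / m^3

Checking each option against kg / m^3:
  A. kg·m³: ✗ does not match
  B. g/cm³: ✓ matches
  C. g/L: ✓ matches
  D. kg/m³: ✓ matches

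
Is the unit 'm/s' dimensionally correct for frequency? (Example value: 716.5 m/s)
No

frequency has SI base units: 1 / s
m/s does NOT reduce to 1 / s; a valid unit for frequency would be e.g. Hz.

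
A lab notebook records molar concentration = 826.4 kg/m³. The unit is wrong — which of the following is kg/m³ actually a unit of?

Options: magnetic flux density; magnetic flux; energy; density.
density

molar concentration should have units dimensionally equivalent to mol / m^3 (e.g. mol/m³).
The given unit 'kg/m³' reduces to kg / m^3. Of the listed options, that is the dimensionality of density.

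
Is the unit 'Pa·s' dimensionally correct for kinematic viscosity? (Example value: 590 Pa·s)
No

kinematic viscosity has SI base units: m^2 / s
Pa·s does NOT reduce to m^2 / s; a valid unit for kinematic viscosity would be e.g. m²/s.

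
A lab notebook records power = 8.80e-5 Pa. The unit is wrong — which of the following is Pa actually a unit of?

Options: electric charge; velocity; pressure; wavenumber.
pressure

power should have units dimensionally equivalent to kg * m^2 / s^3 (e.g. W).
The given unit 'Pa' reduces to kg / (m * s^2). Of the listed options, that is the dimensionality of pressure.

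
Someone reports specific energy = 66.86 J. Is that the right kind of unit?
No

specific energy has SI base units: m^2 / s^2
J does NOT reduce to m^2 / s^2; a valid unit for specific energy would be e.g. J/kg.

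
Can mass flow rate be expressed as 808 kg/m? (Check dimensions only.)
No

mass flow rate has SI base units: kg / s
kg/m does NOT reduce to kg / s; a valid unit for mass flow rate would be e.g. kg/s.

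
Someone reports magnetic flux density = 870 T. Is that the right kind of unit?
Yes

magnetic flux density has SI base units: kg / (A * s^2)
T reduces to the same SI base units, so it is a valid unit for magnetic flux density.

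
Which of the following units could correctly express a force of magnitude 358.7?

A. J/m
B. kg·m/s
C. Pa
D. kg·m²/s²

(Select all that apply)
A

force has SI base units: kg * m / s^2

Checking each option against kg * m / s^2:
  A. J/m: ✓ matches
  B. kg·m/s: ✗ does not match
  C. Pa: ✗ does not match
  D. kg·m²/s²: ✗ does not match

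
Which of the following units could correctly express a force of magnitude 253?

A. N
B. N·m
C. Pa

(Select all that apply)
A

force has SI base units: kg * m / s^2

Checking each option against kg * m / s^2:
  A. N: ✓ matches
  B. N·m: ✗ does not match
  C. Pa: ✗ does not match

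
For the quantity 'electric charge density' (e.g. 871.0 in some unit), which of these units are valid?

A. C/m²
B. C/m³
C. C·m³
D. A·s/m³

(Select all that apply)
B, D

electric charge density has SI base units: A * s / m^3

Checking each option against A * s / m^3:
  A. C/m²: ✗ does not match
  B. C/m³: ✓ matches
  C. C·m³: ✗ does not match
  D. A·s/m³: ✓ matches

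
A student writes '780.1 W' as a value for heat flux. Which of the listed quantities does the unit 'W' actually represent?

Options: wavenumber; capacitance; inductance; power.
power

heat flux should have units dimensionally equivalent to kg / s^3 (e.g. W/m²).
The given unit 'W' reduces to kg * m^2 / s^3. Of the listed options, that is the dimensionality of power.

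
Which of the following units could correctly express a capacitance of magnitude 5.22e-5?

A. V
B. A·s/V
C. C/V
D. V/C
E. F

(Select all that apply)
B, C, E

capacitance has SI base units: A^2 * s^4 / (kg * m^2)

Checking each option against A^2 * s^4 / (kg * m^2):
  A. V: ✗ does not match
  B. A·s/V: ✓ matches
  C. C/V: ✓ matches
  D. V/C: ✗ does not match
  E. F: ✓ matches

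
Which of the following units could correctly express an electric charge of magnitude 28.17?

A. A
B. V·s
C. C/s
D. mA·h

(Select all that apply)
D

electric charge has SI base units: A * s

Checking each option against A * s:
  A. A: ✗ does not match
  B. V·s: ✗ does not match
  C. C/s: ✗ does not match
  D. mA·h: ✓ matches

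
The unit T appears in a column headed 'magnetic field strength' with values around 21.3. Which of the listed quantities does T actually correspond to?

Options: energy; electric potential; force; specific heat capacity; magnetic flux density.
magnetic flux density

magnetic field strength should have units dimensionally equivalent to A / m (e.g. A/m).
The given unit 'T' reduces to kg / (A * s^2). Of the listed options, that is the dimensionality of magnetic flux density.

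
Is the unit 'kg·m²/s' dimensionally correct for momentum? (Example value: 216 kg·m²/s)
No

momentum has SI base units: kg * m / s
kg·m²/s does NOT reduce to kg * m / s; a valid unit for momentum would be e.g. kg·m/s.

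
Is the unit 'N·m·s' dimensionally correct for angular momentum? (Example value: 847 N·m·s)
Yes

angular momentum has SI base units: kg * m^2 / s
N·m·s reduces to the same SI base units, so it is a valid unit for angular momentum.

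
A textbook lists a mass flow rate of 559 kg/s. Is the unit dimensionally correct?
Yes

mass flow rate has SI base units: kg / s
kg/s reduces to the same SI base units, so it is a valid unit for mass flow rate.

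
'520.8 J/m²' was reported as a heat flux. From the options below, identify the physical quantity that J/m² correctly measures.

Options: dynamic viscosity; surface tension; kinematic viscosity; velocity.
surface tension

heat flux should have units dimensionally equivalent to kg / s^3 (e.g. W/m²).
The given unit 'J/m²' reduces to kg / s^2. Of the listed options, that is the dimensionality of surface tension.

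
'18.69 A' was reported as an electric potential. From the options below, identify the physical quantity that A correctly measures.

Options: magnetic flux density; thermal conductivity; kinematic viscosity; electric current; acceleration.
electric current

electric potential should have units dimensionally equivalent to kg * m^2 / (A * s^3) (e.g. V).
The given unit 'A' reduces to A. Of the listed options, that is the dimensionality of electric current.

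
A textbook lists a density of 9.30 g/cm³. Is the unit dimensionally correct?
Yes

density has SI base units: kg / m^3
g/cm³ reduces to the same SI base units, so it is a valid unit for density.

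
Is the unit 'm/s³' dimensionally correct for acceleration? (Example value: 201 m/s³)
No

acceleration has SI base units: m / s^2
m/s³ does NOT reduce to m / s^2; a valid unit for acceleration would be e.g. m/s².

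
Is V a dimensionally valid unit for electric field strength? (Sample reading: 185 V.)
No

electric field strength has SI base units: kg * m / (A * s^3)
V does NOT reduce to kg * m / (A * s^3); a valid unit for electric field strength would be e.g. V/m.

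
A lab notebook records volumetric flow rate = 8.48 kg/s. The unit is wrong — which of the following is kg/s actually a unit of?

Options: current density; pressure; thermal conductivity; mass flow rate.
mass flow rate

volumetric flow rate should have units dimensionally equivalent to m^3 / s (e.g. m³/s).
The given unit 'kg/s' reduces to kg / s. Of the listed options, that is the dimensionality of mass flow rate.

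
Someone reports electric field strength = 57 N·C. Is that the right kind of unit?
No

electric field strength has SI base units: kg * m / (A * s^3)
N·C does NOT reduce to kg * m / (A * s^3); a valid unit for electric field strength would be e.g. V/m.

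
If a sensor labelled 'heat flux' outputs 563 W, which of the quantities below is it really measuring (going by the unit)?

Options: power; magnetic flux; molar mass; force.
power

heat flux should have units dimensionally equivalent to kg / s^3 (e.g. W/m²).
The given unit 'W' reduces to kg * m^2 / s^3. Of the listed options, that is the dimensionality of power.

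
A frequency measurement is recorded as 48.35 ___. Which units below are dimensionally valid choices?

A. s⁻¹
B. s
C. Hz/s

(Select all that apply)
A

frequency has SI base units: 1 / s

Checking each option against 1 / s:
  A. s⁻¹: ✓ matches
  B. s: ✗ does not match
  C. Hz/s: ✗ does not match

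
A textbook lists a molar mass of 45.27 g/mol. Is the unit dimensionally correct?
Yes

molar mass has SI base units: kg / mol
g/mol reduces to the same SI base units, so it is a valid unit for molar mass.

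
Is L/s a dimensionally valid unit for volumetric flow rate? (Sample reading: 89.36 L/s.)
Yes

volumetric flow rate has SI base units: m^3 / s
L/s reduces to the same SI base units, so it is a valid unit for volumetric flow rate.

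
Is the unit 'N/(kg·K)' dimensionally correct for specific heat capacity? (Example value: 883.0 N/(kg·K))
No

specific heat capacity has SI base units: m^2 / (s^2 * K)
N/(kg·K) does NOT reduce to m^2 / (s^2 * K); a valid unit for specific heat capacity would be e.g. J/(kg·K).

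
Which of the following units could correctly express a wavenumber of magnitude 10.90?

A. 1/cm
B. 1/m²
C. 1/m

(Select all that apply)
A, C

wavenumber has SI base units: 1 / m

Checking each option against 1 / m:
  A. 1/cm: ✓ matches
  B. 1/m²: ✗ does not match
  C. 1/m: ✓ matches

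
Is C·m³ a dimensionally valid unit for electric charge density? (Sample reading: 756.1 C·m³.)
No

electric charge density has SI base units: A * s / m^3
C·m³ does NOT reduce to A * s / m^3; a valid unit for electric charge density would be e.g. C/m³.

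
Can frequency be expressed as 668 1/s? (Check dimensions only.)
Yes

frequency has SI base units: 1 / s
1/s reduces to the same SI base units, so it is a valid unit for frequency.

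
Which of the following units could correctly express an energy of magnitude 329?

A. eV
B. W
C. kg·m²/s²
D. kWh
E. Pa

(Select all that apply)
A, C, D

energy has SI base units: kg * m^2 / s^2

Checking each option against kg * m^2 / s^2:
  A. eV: ✓ matches
  B. W: ✗ does not match
  C. kg·m²/s²: ✓ matches
  D. kWh: ✓ matches
  E. Pa: ✗ does not match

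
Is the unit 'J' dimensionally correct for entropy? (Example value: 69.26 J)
No

entropy has SI base units: kg * m^2 / (s^2 * K)
J does NOT reduce to kg * m^2 / (s^2 * K); a valid unit for entropy would be e.g. J/K.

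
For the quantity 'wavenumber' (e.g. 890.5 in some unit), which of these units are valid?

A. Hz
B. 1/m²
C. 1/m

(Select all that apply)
C

wavenumber has SI base units: 1 / m

Checking each option against 1 / m:
  A. Hz: ✗ does not match
  B. 1/m²: ✗ does not match
  C. 1/m: ✓ matches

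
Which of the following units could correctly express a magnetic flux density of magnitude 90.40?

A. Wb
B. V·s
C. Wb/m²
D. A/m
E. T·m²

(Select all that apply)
C

magnetic flux density has SI base units: kg / (A * s^2)

Checking each option against kg / (A * s^2):
  A. Wb: ✗ does not match
  B. V·s: ✗ does not match
  C. Wb/m²: ✓ matches
  D. A/m: ✗ does not match
  E. T·m²: ✗ does not match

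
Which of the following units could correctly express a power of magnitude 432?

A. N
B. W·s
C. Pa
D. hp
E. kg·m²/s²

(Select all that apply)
D

power has SI base units: kg * m^2 / s^3

Checking each option against kg * m^2 / s^3:
  A. N: ✗ does not match
  B. W·s: ✗ does not match
  C. Pa: ✗ does not match
  D. hp: ✓ matches
  E. kg·m²/s²: ✗ does not match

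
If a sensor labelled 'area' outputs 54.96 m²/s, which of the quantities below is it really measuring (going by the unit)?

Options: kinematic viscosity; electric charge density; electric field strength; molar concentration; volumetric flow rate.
kinematic viscosity

area should have units dimensionally equivalent to m^2 (e.g. m²).
The given unit 'm²/s' reduces to m^2 / s. Of the listed options, that is the dimensionality of kinematic viscosity.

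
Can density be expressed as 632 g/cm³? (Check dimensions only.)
Yes

density has SI base units: kg / m^3
g/cm³ reduces to the same SI base units, so it is a valid unit for density.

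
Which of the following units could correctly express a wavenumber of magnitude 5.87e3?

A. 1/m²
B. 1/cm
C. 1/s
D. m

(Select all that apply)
B

wavenumber has SI base units: 1 / m

Checking each option against 1 / m:
  A. 1/m²: ✗ does not match
  B. 1/cm: ✓ matches
  C. 1/s: ✗ does not match
  D. m: ✗ does not match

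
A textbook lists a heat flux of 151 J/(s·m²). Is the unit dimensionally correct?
Yes

heat flux has SI base units: kg / s^3
J/(s·m²) reduces to the same SI base units, so it is a valid unit for heat flux.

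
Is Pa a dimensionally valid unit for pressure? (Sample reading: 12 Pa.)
Yes

pressure has SI base units: kg / (m * s^2)
Pa reduces to the same SI base units, so it is a valid unit for pressure.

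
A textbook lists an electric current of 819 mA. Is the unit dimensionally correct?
Yes

electric current has SI base units: A
mA reduces to the same SI base units, so it is a valid unit for electric current.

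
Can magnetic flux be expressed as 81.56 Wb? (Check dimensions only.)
Yes

magnetic flux has SI base units: kg * m^2 / (A * s^2)
Wb reduces to the same SI base units, so it is a valid unit for magnetic flux.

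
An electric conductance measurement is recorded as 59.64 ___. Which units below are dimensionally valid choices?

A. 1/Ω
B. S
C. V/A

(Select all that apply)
A, B

electric conductance has SI base units: A^2 * s^3 / (kg * m^2)

Checking each option against A^2 * s^3 / (kg * m^2):
  A. 1/Ω: ✓ matches
  B. S: ✓ matches
  C. V/A: ✗ does not match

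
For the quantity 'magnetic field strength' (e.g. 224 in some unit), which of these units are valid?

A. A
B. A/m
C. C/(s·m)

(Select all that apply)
B, C

magnetic field strength has SI base units: A / m

Checking each option against A / m:
  A. A: ✗ does not match
  B. A/m: ✓ matches
  C. C/(s·m): ✓ matches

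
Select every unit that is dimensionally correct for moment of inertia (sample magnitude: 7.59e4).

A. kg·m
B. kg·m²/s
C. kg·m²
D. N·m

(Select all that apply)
C

moment of inertia has SI base units: kg * m^2

Checking each option against kg * m^2:
  A. kg·m: ✗ does not match
  B. kg·m²/s: ✗ does not match
  C. kg·m²: ✓ matches
  D. N·m: ✗ does not match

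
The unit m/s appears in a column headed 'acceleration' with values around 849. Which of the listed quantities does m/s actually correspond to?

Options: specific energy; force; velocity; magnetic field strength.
velocity

acceleration should have units dimensionally equivalent to m / s^2 (e.g. m/s²).
The given unit 'm/s' reduces to m / s. Of the listed options, that is the dimensionality of velocity.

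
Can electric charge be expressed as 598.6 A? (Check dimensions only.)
No

electric charge has SI base units: A * s
A does NOT reduce to A * s; a valid unit for electric charge would be e.g. C.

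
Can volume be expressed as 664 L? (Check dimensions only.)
Yes

volume has SI base units: m^3
L reduces to the same SI base units, so it is a valid unit for volume.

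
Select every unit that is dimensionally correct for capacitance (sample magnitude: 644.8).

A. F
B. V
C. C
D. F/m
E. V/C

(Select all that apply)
A

capacitance has SI base units: A^2 * s^4 / (kg * m^2)

Checking each option against A^2 * s^4 / (kg * m^2):
  A. F: ✓ matches
  B. V: ✗ does not match
  C. C: ✗ does not match
  D. F/m: ✗ does not match
  E. V/C: ✗ does not match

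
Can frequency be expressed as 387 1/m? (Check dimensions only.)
No

frequency has SI base units: 1 / s
1/m does NOT reduce to 1 / s; a valid unit for frequency would be e.g. Hz.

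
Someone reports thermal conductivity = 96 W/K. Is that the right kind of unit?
No

thermal conductivity has SI base units: kg * m / (s^3 * K)
W/K does NOT reduce to kg * m / (s^3 * K); a valid unit for thermal conductivity would be e.g. W/(m·K).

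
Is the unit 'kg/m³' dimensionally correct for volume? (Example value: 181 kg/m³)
No

volume has SI base units: m^3
kg/m³ does NOT reduce to m^3; a valid unit for volume would be e.g. m³.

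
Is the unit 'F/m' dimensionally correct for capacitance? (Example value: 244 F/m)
No

capacitance has SI base units: A^2 * s^4 / (kg * m^2)
F/m does NOT reduce to A^2 * s^4 / (kg * m^2); a valid unit for capacitance would be e.g. F.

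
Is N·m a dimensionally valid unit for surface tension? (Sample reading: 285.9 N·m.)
No

surface tension has SI base units: kg / s^2
N·m does NOT reduce to kg / s^2; a valid unit for surface tension would be e.g. N/m.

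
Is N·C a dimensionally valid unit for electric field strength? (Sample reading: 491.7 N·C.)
No

electric field strength has SI base units: kg * m / (A * s^3)
N·C does NOT reduce to kg * m / (A * s^3); a valid unit for electric field strength would be e.g. V/m.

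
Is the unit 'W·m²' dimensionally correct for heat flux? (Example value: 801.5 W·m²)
No

heat flux has SI base units: kg / s^3
W·m² does NOT reduce to kg / s^3; a valid unit for heat flux would be e.g. W/m².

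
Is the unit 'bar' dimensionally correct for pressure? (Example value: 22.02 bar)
Yes

pressure has SI base units: kg / (m * s^2)
bar reduces to the same SI base units, so it is a valid unit for pressure.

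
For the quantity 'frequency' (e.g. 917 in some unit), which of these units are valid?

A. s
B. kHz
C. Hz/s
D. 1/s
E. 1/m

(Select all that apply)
B, D

frequency has SI base units: 1 / s

Checking each option against 1 / s:
  A. s: ✗ does not match
  B. kHz: ✓ matches
  C. Hz/s: ✗ does not match
  D. 1/s: ✓ matches
  E. 1/m: ✗ does not match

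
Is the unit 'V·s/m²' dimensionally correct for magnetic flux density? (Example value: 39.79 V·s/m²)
Yes

magnetic flux density has SI base units: kg / (A * s^2)
V·s/m² reduces to the same SI base units, so it is a valid unit for magnetic flux density.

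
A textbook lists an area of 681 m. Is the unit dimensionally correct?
No

area has SI base units: m^2
m does NOT reduce to m^2; a valid unit for area would be e.g. m².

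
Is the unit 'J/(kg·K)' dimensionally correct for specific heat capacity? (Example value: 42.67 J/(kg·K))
Yes

specific heat capacity has SI base units: m^2 / (s^2 * K)
J/(kg·K) reduces to the same SI base units, so it is a valid unit for specific heat capacity.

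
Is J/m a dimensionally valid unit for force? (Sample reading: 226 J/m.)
Yes

force has SI base units: kg * m / s^2
J/m reduces to the same SI base units, so it is a valid unit for force.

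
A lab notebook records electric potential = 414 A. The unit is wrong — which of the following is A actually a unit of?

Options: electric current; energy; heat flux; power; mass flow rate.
electric current

electric potential should have units dimensionally equivalent to kg * m^2 / (A * s^3) (e.g. V).
The given unit 'A' reduces to A. Of the listed options, that is the dimensionality of electric current.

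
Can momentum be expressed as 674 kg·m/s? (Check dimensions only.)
Yes

momentum has SI base units: kg * m / s
kg·m/s reduces to the same SI base units, so it is a valid unit for momentum.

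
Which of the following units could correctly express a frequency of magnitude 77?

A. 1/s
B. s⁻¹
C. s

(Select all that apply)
A, B

frequency has SI base units: 1 / s

Checking each option against 1 / s:
  A. 1/s: ✓ matches
  B. s⁻¹: ✓ matches
  C. s: ✗ does not match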